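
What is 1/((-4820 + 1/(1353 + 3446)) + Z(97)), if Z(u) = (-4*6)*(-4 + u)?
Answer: -4799/33842547 ≈ -0.00014180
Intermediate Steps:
Z(u) = 96 - 24*u (Z(u) = -24*(-4 + u) = 96 - 24*u)
1/((-4820 + 1/(1353 + 3446)) + Z(97)) = 1/((-4820 + 1/(1353 + 3446)) + (96 - 24*97)) = 1/((-4820 + 1/4799) + (96 - 2328)) = 1/((-4820 + 1/4799) - 2232) = 1/(-23131179/4799 - 2232) = 1/(-33842547/4799) = -4799/33842547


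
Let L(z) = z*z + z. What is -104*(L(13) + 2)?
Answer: -19136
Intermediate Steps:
L(z) = z + z² (L(z) = z² + z = z + z²)
-104*(L(13) + 2) = -104*(13*(1 + 13) + 2) = -104*(13*14 + 2) = -104*(182 + 2) = -104*184 = -19136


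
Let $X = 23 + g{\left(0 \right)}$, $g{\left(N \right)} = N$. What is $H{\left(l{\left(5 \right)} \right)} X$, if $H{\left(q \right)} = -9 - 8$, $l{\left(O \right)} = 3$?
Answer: $-391$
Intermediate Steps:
$X = 23$ ($X = 23 + 0 = 23$)
$H{\left(q \right)} = -17$
$H{\left(l{\left(5 \right)} \right)} X = \left(-17\right) 23 = -391$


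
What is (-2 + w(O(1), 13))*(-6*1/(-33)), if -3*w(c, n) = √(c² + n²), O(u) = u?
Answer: -4/11 - 2*√170/33 ≈ -1.1538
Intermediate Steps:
w(c, n) = -√(c² + n²)/3
(-2 + w(O(1), 13))*(-6*1/(-33)) = (-2 - √(1² + 13²)/3)*(-6*1/(-33)) = (-2 - √(1 + 169)/3)*(-6*(-1/33)) = (-2 - √170/3)*(2/11) = -4/11 - 2*√170/33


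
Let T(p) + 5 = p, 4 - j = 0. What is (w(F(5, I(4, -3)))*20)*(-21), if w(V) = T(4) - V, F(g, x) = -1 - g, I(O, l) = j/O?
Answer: -2100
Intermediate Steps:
j = 4 (j = 4 - 1*0 = 4 + 0 = 4)
T(p) = -5 + p
I(O, l) = 4/O
w(V) = -1 - V (w(V) = (-5 + 4) - V = -1 - V)
(w(F(5, I(4, -3)))*20)*(-21) = ((-1 - (-1 - 1*5))*20)*(-21) = ((-1 - (-1 - 5))*20)*(-21) = ((-1 - 1*(-6))*20)*(-21) = ((-1 + 6)*20)*(-21) = (5*20)*(-21) = 100*(-21) = -2100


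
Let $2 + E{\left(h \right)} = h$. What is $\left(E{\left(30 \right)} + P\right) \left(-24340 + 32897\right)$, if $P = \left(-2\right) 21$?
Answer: $-119798$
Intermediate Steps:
$P = -42$
$E{\left(h \right)} = -2 + h$
$\left(E{\left(30 \right)} + P\right) \left(-24340 + 32897\right) = \left(\left(-2 + 30\right) - 42\right) \left(-24340 + 32897\right) = \left(28 - 42\right) 8557 = \left(-14\right) 8557 = -119798$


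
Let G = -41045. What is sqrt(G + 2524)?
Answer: I*sqrt(38521) ≈ 196.27*I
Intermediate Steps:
sqrt(G + 2524) = sqrt(-41045 + 2524) = sqrt(-38521) = I*sqrt(38521)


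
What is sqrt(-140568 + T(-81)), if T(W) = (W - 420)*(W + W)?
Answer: I*sqrt(59406) ≈ 243.73*I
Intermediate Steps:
T(W) = 2*W*(-420 + W) (T(W) = (-420 + W)*(2*W) = 2*W*(-420 + W))
sqrt(-140568 + T(-81)) = sqrt(-140568 + 2*(-81)*(-420 - 81)) = sqrt(-140568 + 2*(-81)*(-501)) = sqrt(-140568 + 81162) = sqrt(-59406) = I*sqrt(59406)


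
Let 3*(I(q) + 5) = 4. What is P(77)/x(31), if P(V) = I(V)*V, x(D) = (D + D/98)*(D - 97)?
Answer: 343/2511 ≈ 0.13660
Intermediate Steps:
I(q) = -11/3 (I(q) = -5 + (1/3)*4 = -5 + 4/3 = -11/3)
x(D) = 99*D*(-97 + D)/98 (x(D) = (D + D*(1/98))*(-97 + D) = (D + D/98)*(-97 + D) = (99*D/98)*(-97 + D) = 99*D*(-97 + D)/98)
P(V) = -11*V/3
P(77)/x(31) = (-11/3*77)/(((99/98)*31*(-97 + 31))) = -847/(3*((99/98)*31*(-66))) = -847/(3*(-101277/49)) = -847/3*(-49/101277) = 343/2511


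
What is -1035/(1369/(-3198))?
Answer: 3309930/1369 ≈ 2417.8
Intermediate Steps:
-1035/(1369/(-3198)) = -1035/(1369*(-1/3198)) = -1035/(-1369/3198) = -1035*(-3198/1369) = 3309930/1369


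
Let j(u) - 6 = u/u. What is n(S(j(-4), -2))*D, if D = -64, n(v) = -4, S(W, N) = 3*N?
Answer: 256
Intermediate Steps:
j(u) = 7 (j(u) = 6 + u/u = 6 + 1 = 7)
n(S(j(-4), -2))*D = -4*(-64) = 256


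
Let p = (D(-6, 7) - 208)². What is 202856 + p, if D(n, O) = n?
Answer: 248652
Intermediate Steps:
p = 45796 (p = (-6 - 208)² = (-214)² = 45796)
202856 + p = 202856 + 45796 = 248652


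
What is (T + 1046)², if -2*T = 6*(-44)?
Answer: 1387684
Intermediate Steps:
T = 132 (T = -3*(-44) = -½*(-264) = 132)
(T + 1046)² = (132 + 1046)² = 1178² = 1387684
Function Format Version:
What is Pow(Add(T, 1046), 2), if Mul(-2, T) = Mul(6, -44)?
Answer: 1387684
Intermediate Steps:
T = 132 (T = Mul(Rational(-1, 2), Mul(6, -44)) = Mul(Rational(-1, 2), -264) = 132)
Pow(Add(T, 1046), 2) = Pow(Add(132, 1046), 2) = Pow(1178, 2) = 1387684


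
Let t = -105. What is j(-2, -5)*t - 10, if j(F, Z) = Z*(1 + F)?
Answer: -535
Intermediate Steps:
j(-2, -5)*t - 10 = -5*(1 - 2)*(-105) - 10 = -5*(-1)*(-105) - 10 = 5*(-105) - 10 = -525 - 10 = -535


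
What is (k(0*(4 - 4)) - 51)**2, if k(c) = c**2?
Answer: 2601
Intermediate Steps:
(k(0*(4 - 4)) - 51)**2 = ((0*(4 - 4))**2 - 51)**2 = ((0*0)**2 - 51)**2 = (0**2 - 51)**2 = (0 - 51)**2 = (-51)**2 = 2601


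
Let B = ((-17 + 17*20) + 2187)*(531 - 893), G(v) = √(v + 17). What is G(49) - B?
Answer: 908620 + √66 ≈ 9.0863e+5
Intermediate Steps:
G(v) = √(17 + v)
B = -908620 (B = ((-17 + 340) + 2187)*(-362) = (323 + 2187)*(-362) = 2510*(-362) = -908620)
G(49) - B = √(17 + 49) - 1*(-908620) = √66 + 908620 = 908620 + √66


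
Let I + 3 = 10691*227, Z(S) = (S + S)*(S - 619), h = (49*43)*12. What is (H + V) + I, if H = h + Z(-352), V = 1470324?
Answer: 4606046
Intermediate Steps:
h = 25284 (h = 2107*12 = 25284)
Z(S) = 2*S*(-619 + S) (Z(S) = (2*S)*(-619 + S) = 2*S*(-619 + S))
H = 708868 (H = 25284 + 2*(-352)*(-619 - 352) = 25284 + 2*(-352)*(-971) = 25284 + 683584 = 708868)
I = 2426854 (I = -3 + 10691*227 = -3 + 2426857 = 2426854)
(H + V) + I = (708868 + 1470324) + 2426854 = 2179192 + 2426854 = 4606046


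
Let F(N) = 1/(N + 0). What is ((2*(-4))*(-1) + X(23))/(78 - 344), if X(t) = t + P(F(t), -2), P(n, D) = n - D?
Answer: -20/161 ≈ -0.12422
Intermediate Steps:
F(N) = 1/N
X(t) = 2 + t + 1/t (X(t) = t + (1/t - 1*(-2)) = t + (1/t + 2) = t + (2 + 1/t) = 2 + t + 1/t)
((2*(-4))*(-1) + X(23))/(78 - 344) = ((2*(-4))*(-1) + (2 + 23 + 1/23))/(78 - 344) = (-8*(-1) + (2 + 23 + 1/23))/(-266) = (8 + 576/23)*(-1/266) = (760/23)*(-1/266) = -20/161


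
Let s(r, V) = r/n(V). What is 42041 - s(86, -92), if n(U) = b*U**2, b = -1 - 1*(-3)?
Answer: 355834981/8464 ≈ 42041.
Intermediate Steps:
b = 2 (b = -1 + 3 = 2)
n(U) = 2*U**2
s(r, V) = r/(2*V**2) (s(r, V) = r/((2*V**2)) = r*(1/(2*V**2)) = r/(2*V**2))
42041 - s(86, -92) = 42041 - 86/(2*(-92)**2) = 42041 - 86/(2*8464) = 42041 - 1*43/8464 = 42041 - 43/8464 = 355834981/8464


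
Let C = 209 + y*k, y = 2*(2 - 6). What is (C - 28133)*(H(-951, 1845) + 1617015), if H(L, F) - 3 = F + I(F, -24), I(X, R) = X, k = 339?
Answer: -49652010288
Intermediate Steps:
y = -8 (y = 2*(-4) = -8)
H(L, F) = 3 + 2*F (H(L, F) = 3 + (F + F) = 3 + 2*F)
C = -2503 (C = 209 - 8*339 = 209 - 2712 = -2503)
(C - 28133)*(H(-951, 1845) + 1617015) = (-2503 - 28133)*((3 + 2*1845) + 1617015) = -30636*((3 + 3690) + 1617015) = -30636*(3693 + 1617015) = -30636*1620708 = -49652010288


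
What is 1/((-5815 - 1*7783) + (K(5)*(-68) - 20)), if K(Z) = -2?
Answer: -1/13482 ≈ -7.4173e-5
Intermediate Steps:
1/((-5815 - 1*7783) + (K(5)*(-68) - 20)) = 1/((-5815 - 1*7783) + (-2*(-68) - 20)) = 1/((-5815 - 7783) + (136 - 20)) = 1/(-13598 + 116) = 1/(-13482) = -1/13482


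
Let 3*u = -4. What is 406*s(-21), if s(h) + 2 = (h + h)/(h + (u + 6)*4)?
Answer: 6496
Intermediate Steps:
u = -4/3 (u = (⅓)*(-4) = -4/3 ≈ -1.3333)
s(h) = -2 + 2*h/(56/3 + h) (s(h) = -2 + (h + h)/(h + (-4/3 + 6)*4) = -2 + (2*h)/(h + (14/3)*4) = -2 + (2*h)/(h + 56/3) = -2 + (2*h)/(56/3 + h) = -2 + 2*h/(56/3 + h))
406*s(-21) = 406*(-112/(56 + 3*(-21))) = 406*(-112/(56 - 63)) = 406*(-112/(-7)) = 406*(-112*(-⅐)) = 406*16 = 6496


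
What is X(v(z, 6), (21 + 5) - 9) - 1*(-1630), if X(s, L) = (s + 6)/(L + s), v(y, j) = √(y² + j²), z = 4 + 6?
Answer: 14668/9 + 22*√34/153 ≈ 1630.6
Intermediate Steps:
z = 10
v(y, j) = √(j² + y²)
X(s, L) = (6 + s)/(L + s)
X(v(z, 6), (21 + 5) - 9) - 1*(-1630) = (6 + √(6² + 10²))/(((21 + 5) - 9) + √(6² + 10²)) - 1*(-1630) = (6 + √(36 + 100))/((26 - 9) + √(36 + 100)) + 1630 = (6 + √136)/(17 + √136) + 1630 = (6 + 2*√34)/(17 + 2*√34) + 1630 = 1630 + (6 + 2*√34)/(17 + 2*√34)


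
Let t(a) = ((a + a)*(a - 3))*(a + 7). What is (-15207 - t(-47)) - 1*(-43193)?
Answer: 215986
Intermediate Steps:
t(a) = 2*a*(-3 + a)*(7 + a) (t(a) = ((2*a)*(-3 + a))*(7 + a) = (2*a*(-3 + a))*(7 + a) = 2*a*(-3 + a)*(7 + a))
(-15207 - t(-47)) - 1*(-43193) = (-15207 - 2*(-47)*(-21 + (-47)**2 + 4*(-47))) - 1*(-43193) = (-15207 - 2*(-47)*(-21 + 2209 - 188)) + 43193 = (-15207 - 2*(-47)*2000) + 43193 = (-15207 - 1*(-188000)) + 43193 = (-15207 + 188000) + 43193 = 172793 + 43193 = 215986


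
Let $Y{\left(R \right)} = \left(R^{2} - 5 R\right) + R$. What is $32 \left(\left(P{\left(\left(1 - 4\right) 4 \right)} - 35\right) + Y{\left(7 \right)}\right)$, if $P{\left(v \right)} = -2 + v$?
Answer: $-896$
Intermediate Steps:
$Y{\left(R \right)} = R^{2} - 4 R$
$32 \left(\left(P{\left(\left(1 - 4\right) 4 \right)} - 35\right) + Y{\left(7 \right)}\right) = 32 \left(\left(\left(-2 + \left(1 - 4\right) 4\right) - 35\right) + 7 \left(-4 + 7\right)\right) = 32 \left(\left(\left(-2 - 12\right) - 35\right) + 7 \cdot 3\right) = 32 \left(\left(\left(-2 - 12\right) - 35\right) + 21\right) = 32 \left(\left(-14 - 35\right) + 21\right) = 32 \left(-49 + 21\right) = 32 \left(-28\right) = -896$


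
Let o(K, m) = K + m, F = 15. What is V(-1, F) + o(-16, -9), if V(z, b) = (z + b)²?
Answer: 171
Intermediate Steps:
V(z, b) = (b + z)²
V(-1, F) + o(-16, -9) = (15 - 1)² + (-16 - 9) = 14² - 25 = 196 - 25 = 171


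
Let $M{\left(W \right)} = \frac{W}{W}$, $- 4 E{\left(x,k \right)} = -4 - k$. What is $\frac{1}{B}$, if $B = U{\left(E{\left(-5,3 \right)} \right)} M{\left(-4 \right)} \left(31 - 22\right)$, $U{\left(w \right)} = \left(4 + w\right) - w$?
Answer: $\frac{1}{36} \approx 0.027778$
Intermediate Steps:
$E{\left(x,k \right)} = 1 + \frac{k}{4}$ ($E{\left(x,k \right)} = - \frac{-4 - k}{4} = 1 + \frac{k}{4}$)
$M{\left(W \right)} = 1$
$U{\left(w \right)} = 4$
$B = 36$ ($B = 4 \cdot 1 \left(31 - 22\right) = 4 \cdot 1 \cdot 9 = 4 \cdot 9 = 36$)
$\frac{1}{B} = \frac{1}{36}$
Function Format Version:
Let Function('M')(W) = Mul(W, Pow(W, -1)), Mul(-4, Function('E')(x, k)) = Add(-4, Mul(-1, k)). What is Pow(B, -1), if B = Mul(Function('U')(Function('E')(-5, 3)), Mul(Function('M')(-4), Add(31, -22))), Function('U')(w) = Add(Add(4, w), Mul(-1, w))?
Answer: Rational(1, 36) ≈ 0.027778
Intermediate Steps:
Function('E')(x, k) = Add(1, Mul(Rational(1, 4), k)) (Function('E')(x, k) = Mul(Rational(-1, 4), Add(-4, Mul(-1, k))) = Add(1, Mul(Rational(1, 4), k)))
Function('M')(W) = 1
Function('U')(w) = 4
B = 36 (B = Mul(4, Mul(1, Add(31, -22))) = Mul(4, Mul(1, 9)) = Mul(4, 9) = 36)
Pow(B, -1) = Pow(36, -1) = Rational(1, 36)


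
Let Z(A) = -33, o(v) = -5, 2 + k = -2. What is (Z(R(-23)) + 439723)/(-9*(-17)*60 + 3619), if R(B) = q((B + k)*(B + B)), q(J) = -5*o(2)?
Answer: 439690/12799 ≈ 34.353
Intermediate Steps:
k = -4 (k = -2 - 2 = -4)
q(J) = 25 (q(J) = -5*(-5) = 25)
R(B) = 25
(Z(R(-23)) + 439723)/(-9*(-17)*60 + 3619) = (-33 + 439723)/(-9*(-17)*60 + 3619) = 439690/(153*60 + 3619) = 439690/(9180 + 3619) = 439690/12799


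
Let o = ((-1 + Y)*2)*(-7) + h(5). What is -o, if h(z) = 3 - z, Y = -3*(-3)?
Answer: 114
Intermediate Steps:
Y = 9
o = -114 (o = ((-1 + 9)*2)*(-7) + (3 - 1*5) = (8*2)*(-7) + (3 - 5) = 16*(-7) - 2 = -112 - 2 = -114)
-o = -1*(-114) = 114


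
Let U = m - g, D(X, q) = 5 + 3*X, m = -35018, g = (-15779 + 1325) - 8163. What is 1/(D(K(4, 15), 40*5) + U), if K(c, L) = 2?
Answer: -1/12390 ≈ -8.0710e-5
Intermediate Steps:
g = -22617 (g = -14454 - 8163 = -22617)
U = -12401 (U = -35018 - 1*(-22617) = -35018 + 22617 = -12401)
1/(D(K(4, 15), 40*5) + U) = 1/((5 + 3*2) - 12401) = 1/((5 + 6) - 12401) = 1/(11 - 12401) = 1/(-12390) = -1/12390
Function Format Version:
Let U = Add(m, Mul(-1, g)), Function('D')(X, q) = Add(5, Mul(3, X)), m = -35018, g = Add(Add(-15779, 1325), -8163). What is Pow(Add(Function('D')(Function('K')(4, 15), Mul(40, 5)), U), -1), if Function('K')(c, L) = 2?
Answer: Rational(-1, 12390) ≈ -8.0710e-5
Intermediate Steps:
g = -22617 (g = Add(-14454, -8163) = -22617)
U = -12401 (U = Add(-35018, Mul(-1, -22617)) = Add(-35018, 22617) = -12401)
Pow(Add(Function('D')(Function('K')(4, 15), Mul(40, 5)), U), -1) = Pow(Add(Add(5, Mul(3, 2)), -12401), -1) = Pow(Add(Add(5, 6), -12401), -1) = Pow(Add(11, -12401), -1) = Pow(-12390, -1) = Rational(-1, 12390)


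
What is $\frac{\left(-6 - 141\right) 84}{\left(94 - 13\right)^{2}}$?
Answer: $- \frac{1372}{729} \approx -1.882$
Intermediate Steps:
$\frac{\left(-6 - 141\right) 84}{\left(94 - 13\right)^{2}} = \frac{\left(-147\right) 84}{81^{2}} = - \frac{12348}{6561} = \left(-12348\right) \frac{1}{6561} = - \frac{1372}{729}$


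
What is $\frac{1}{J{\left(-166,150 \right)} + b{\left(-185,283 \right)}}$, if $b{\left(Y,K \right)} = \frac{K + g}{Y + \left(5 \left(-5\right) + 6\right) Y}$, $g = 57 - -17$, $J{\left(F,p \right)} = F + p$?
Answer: $- \frac{1110}{17641} \approx -0.062922$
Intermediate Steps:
$g = 74$ ($g = 57 + 17 = 74$)
$b{\left(Y,K \right)} = - \frac{74 + K}{18 Y}$ ($b{\left(Y,K \right)} = \frac{K + 74}{Y + \left(5 \left(-5\right) + 6\right) Y} = \frac{74 + K}{Y + \left(-25 + 6\right) Y} = \frac{74 + K}{Y - 19 Y} = \frac{74 + K}{\left(-18\right) Y} = \left(74 + K\right) \left(- \frac{1}{18 Y}\right) = - \frac{74 + K}{18 Y}$)
$\frac{1}{J{\left(-166,150 \right)} + b{\left(-185,283 \right)}} = \frac{1}{\left(-166 + 150\right) + \frac{-74 - 283}{18 \left(-185\right)}} = \frac{1}{-16 + \frac{1}{18} \left(- \frac{1}{185}\right) \left(-74 - 283\right)} = \frac{1}{-16 + \frac{1}{18} \left(- \frac{1}{185}\right) \left(-357\right)} = \frac{1}{-16 + \frac{119}{1110}} = \frac{1}{- \frac{17641}{1110}} = - \frac{1110}{17641}$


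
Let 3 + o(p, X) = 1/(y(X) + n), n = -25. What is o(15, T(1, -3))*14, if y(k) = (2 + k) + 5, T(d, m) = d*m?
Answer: -128/3 ≈ -42.667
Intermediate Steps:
y(k) = 7 + k
o(p, X) = -3 + 1/(-18 + X) (o(p, X) = -3 + 1/((7 + X) - 25) = -3 + 1/(-18 + X))
o(15, T(1, -3))*14 = ((55 - 3*(-3))/(-18 + 1*(-3)))*14 = ((55 - 3*(-3))/(-18 - 3))*14 = ((55 + 9)/(-21))*14 = -1/21*64*14 = -64/21*14 = -128/3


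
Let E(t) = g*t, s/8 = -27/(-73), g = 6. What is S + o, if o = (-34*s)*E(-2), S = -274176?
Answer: -19926720/73 ≈ -2.7297e+5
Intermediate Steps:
s = 216/73 (s = 8*(-27/(-73)) = 8*(-27*(-1/73)) = 8*(27/73) = 216/73 ≈ 2.9589)
E(t) = 6*t
o = 88128/73 (o = (-34*216/73)*(6*(-2)) = -7344/73*(-12) = 88128/73 ≈ 1207.2)
S + o = -274176 + 88128/73 = -19926720/73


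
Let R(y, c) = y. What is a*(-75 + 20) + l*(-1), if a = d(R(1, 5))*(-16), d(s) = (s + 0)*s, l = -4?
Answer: 884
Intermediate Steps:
d(s) = s**2 (d(s) = s*s = s**2)
a = -16 (a = 1**2*(-16) = 1*(-16) = -16)
a*(-75 + 20) + l*(-1) = -16*(-75 + 20) - 4*(-1) = -16*(-55) + 4 = 880 + 4 = 884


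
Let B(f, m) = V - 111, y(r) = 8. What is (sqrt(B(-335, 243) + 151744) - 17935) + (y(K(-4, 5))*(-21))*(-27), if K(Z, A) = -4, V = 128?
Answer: -13399 + sqrt(151761) ≈ -13009.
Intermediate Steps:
B(f, m) = 17 (B(f, m) = 128 - 111 = 17)
(sqrt(B(-335, 243) + 151744) - 17935) + (y(K(-4, 5))*(-21))*(-27) = (sqrt(17 + 151744) - 17935) + (8*(-21))*(-27) = (sqrt(151761) - 17935) - 168*(-27) = (-17935 + sqrt(151761)) + 4536 = -13399 + sqrt(151761)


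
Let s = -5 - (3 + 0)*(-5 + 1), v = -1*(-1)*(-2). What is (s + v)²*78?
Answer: 1950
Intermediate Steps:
v = -2 (v = 1*(-2) = -2)
s = 7 (s = -5 - 3*(-4) = -5 - 1*(-12) = -5 + 12 = 7)
(s + v)²*78 = (7 - 2)²*78 = 5²*78 = 25*78 = 1950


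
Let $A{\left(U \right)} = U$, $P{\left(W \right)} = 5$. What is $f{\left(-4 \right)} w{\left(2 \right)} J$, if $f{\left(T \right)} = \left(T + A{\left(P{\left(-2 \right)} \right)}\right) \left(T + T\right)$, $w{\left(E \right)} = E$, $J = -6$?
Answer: $96$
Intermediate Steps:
$f{\left(T \right)} = 2 T \left(5 + T\right)$ ($f{\left(T \right)} = \left(T + 5\right) \left(T + T\right) = \left(5 + T\right) 2 T = 2 T \left(5 + T\right)$)
$f{\left(-4 \right)} w{\left(2 \right)} J = 2 \left(-4\right) \left(5 - 4\right) 2 \left(-6\right) = 2 \left(-4\right) 1 \cdot 2 \left(-6\right) = \left(-8\right) 2 \left(-6\right) = \left(-16\right) \left(-6\right) = 96$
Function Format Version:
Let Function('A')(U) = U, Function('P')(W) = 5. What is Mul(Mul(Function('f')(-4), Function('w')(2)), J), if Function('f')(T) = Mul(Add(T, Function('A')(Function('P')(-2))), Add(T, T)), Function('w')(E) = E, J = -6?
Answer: 96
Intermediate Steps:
Function('f')(T) = Mul(2, T, Add(5, T)) (Function('f')(T) = Mul(Add(T, 5), Add(T, T)) = Mul(Add(5, T), Mul(2, T)) = Mul(2, T, Add(5, T)))
Mul(Mul(Function('f')(-4), Function('w')(2)), J) = Mul(Mul(Mul(2, -4, Add(5, -4)), 2), -6) = Mul(Mul(Mul(2, -4, 1), 2), -6) = Mul(Mul(-8, 2), -6) = Mul(-16, -6) = 96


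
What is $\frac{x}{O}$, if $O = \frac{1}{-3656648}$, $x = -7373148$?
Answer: $26961006887904$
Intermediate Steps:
$O = - \frac{1}{3656648} \approx -2.7347 \cdot 10^{-7}$
$\frac{x}{O} = - \frac{7373148}{- \frac{1}{3656648}} = \left(-7373148\right) \left(-3656648\right) = 26961006887904$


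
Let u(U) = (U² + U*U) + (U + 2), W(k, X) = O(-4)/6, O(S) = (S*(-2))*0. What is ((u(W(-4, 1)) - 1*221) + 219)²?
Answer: 0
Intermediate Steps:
O(S) = 0 (O(S) = -2*S*0 = 0)
W(k, X) = 0 (W(k, X) = 0/6 = 0*(⅙) = 0)
u(U) = 2 + U + 2*U² (u(U) = (U² + U²) + (2 + U) = 2*U² + (2 + U) = 2 + U + 2*U²)
((u(W(-4, 1)) - 1*221) + 219)² = (((2 + 0 + 2*0²) - 1*221) + 219)² = (((2 + 0 + 2*0) - 221) + 219)² = (((2 + 0 + 0) - 221) + 219)² = ((2 - 221) + 219)² = (-219 + 219)² = 0² = 0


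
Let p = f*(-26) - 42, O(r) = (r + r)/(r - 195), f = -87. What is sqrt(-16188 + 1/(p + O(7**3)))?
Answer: 5*I*sqrt(17548265580886)/164623 ≈ 127.23*I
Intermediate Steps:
O(r) = 2*r/(-195 + r) (O(r) = (2*r)/(-195 + r) = 2*r/(-195 + r))
p = 2220 (p = -87*(-26) - 42 = 2262 - 42 = 2220)
sqrt(-16188 + 1/(p + O(7**3))) = sqrt(-16188 + 1/(2220 + 2*7**3/(-195 + 7**3))) = sqrt(-16188 + 1/(2220 + 2*343/(-195 + 343))) = sqrt(-16188 + 1/(2220 + 2*343/148)) = sqrt(-16188 + 1/(2220 + 2*343*(1/148))) = sqrt(-16188 + 1/(2220 + 343/74)) = sqrt(-16188 + 1/(164623/74)) = sqrt(-16188 + 74/164623) = sqrt(-2664917050/164623) = 5*I*sqrt(17548265580886)/164623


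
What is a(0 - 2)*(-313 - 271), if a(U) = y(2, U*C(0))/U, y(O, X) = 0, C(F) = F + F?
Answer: 0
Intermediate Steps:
C(F) = 2*F
a(U) = 0 (a(U) = 0/U = 0)
a(0 - 2)*(-313 - 271) = 0*(-313 - 271) = 0*(-584) = 0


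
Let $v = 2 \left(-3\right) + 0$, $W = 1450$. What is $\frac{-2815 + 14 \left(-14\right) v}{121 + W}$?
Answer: $- \frac{1639}{1571} \approx -1.0433$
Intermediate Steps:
$v = -6$ ($v = -6 + 0 = -6$)
$\frac{-2815 + 14 \left(-14\right) v}{121 + W} = \frac{-2815 + 14 \left(-14\right) \left(-6\right)}{121 + 1450} = \frac{-2815 - -1176}{1571} = \left(-2815 + 1176\right) \frac{1}{1571} = \left(-1639\right) \frac{1}{1571} = - \frac{1639}{1571}$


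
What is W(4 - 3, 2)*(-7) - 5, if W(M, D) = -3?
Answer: 16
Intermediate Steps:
W(4 - 3, 2)*(-7) - 5 = -3*(-7) - 5 = 21 - 5 = 16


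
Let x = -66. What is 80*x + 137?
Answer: -5143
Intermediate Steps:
80*x + 137 = 80*(-66) + 137 = -5280 + 137 = -5143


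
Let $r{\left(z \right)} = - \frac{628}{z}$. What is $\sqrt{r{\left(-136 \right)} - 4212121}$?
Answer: $\frac{7 i \sqrt{99371562}}{34} \approx 2052.3 i$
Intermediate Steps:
$\sqrt{r{\left(-136 \right)} - 4212121} = \sqrt{- \frac{628}{-136} - 4212121} = \sqrt{\left(-628\right) \left(- \frac{1}{136}\right) - 4212121} = \sqrt{\frac{157}{34} - 4212121} = \sqrt{- \frac{143211957}{34}} = \frac{7 i \sqrt{99371562}}{34}$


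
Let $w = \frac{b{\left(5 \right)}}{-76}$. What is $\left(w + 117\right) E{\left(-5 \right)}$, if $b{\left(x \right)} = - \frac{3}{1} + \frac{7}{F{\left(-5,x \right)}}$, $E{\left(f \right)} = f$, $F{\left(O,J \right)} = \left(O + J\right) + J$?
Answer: $- \frac{11117}{19} \approx -585.11$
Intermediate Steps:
$F{\left(O,J \right)} = O + 2 J$ ($F{\left(O,J \right)} = \left(J + O\right) + J = O + 2 J$)
$b{\left(x \right)} = -3 + \frac{7}{-5 + 2 x}$ ($b{\left(x \right)} = - \frac{3}{1} + \frac{7}{-5 + 2 x} = \left(-3\right) 1 + \frac{7}{-5 + 2 x} = -3 + \frac{7}{-5 + 2 x}$)
$w = \frac{2}{95}$ ($w = \frac{2 \frac{1}{-5 + 2 \cdot 5} \left(11 - 15\right)}{-76} = \frac{2 \left(11 - 15\right)}{-5 + 10} \left(- \frac{1}{76}\right) = 2 \cdot \frac{1}{5} \left(-4\right) \left(- \frac{1}{76}\right) = \left(- \frac{8}{5}\right) \left(- \frac{1}{76}\right) = \frac{2}{95} \approx 0.021053$)
$\left(w + 117\right) E{\left(-5 \right)} = \left(\frac{2}{95} + 117\right) \left(-5\right) = \frac{11117}{95} \left(-5\right) = - \frac{11117}{19}$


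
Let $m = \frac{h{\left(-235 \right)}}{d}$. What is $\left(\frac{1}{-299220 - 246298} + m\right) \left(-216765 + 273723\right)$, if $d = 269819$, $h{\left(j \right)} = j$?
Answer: $- \frac{332599895361}{6690505511} \approx -49.712$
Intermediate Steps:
$m = - \frac{235}{269819} \approx -0.00087095$
$\left(\frac{1}{-299220 - 246298} + m\right) \left(-216765 + 273723\right) = \left(\frac{1}{-299220 - 246298} - \frac{235}{269819}\right) \left(-216765 + 273723\right) = \left(\frac{1}{-545518} - \frac{235}{269819}\right) 56958 = \left(- \frac{1}{545518} - \frac{235}{269819}\right) 56958 = \left(- \frac{128466549}{147191121242}\right) 56958 = - \frac{332599895361}{6690505511}$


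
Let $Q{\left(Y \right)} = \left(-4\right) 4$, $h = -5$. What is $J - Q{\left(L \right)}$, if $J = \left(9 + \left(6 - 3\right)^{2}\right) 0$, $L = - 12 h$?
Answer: $16$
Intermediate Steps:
$L = 60$ ($L = \left(-12\right) \left(-5\right) = 60$)
$Q{\left(Y \right)} = -16$
$J = 0$ ($J = \left(9 + 3^{2}\right) 0 = \left(9 + 9\right) 0 = 18 \cdot 0 = 0$)
$J - Q{\left(L \right)} = 0 - -16 = 0 + 16 = 16$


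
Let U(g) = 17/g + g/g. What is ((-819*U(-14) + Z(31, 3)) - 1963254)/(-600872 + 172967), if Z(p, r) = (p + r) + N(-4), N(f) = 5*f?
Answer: 3926129/855810 ≈ 4.5876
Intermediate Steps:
U(g) = 1 + 17/g (U(g) = 17/g + 1 = 1 + 17/g)
Z(p, r) = -20 + p + r (Z(p, r) = (p + r) + 5*(-4) = (p + r) - 20 = -20 + p + r)
((-819*U(-14) + Z(31, 3)) - 1963254)/(-600872 + 172967) = ((-819*(17 - 14)/(-14) + (-20 + 31 + 3)) - 1963254)/(-600872 + 172967) = ((-(-117)*3/2 + 14) - 1963254)/(-427905) = ((-819*(-3/14) + 14) - 1963254)*(-1/427905) = ((351/2 + 14) - 1963254)*(-1/427905) = (379/2 - 1963254)*(-1/427905) = -3926129/2*(-1/427905) = 3926129/855810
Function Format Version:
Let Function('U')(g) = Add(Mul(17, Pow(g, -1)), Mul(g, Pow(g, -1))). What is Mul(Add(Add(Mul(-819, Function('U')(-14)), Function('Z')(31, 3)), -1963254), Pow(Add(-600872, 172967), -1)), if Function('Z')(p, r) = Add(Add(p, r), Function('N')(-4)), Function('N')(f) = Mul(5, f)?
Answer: Rational(3926129, 855810) ≈ 4.5876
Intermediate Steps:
Function('U')(g) = Add(1, Mul(17, Pow(g, -1))) (Function('U')(g) = Add(Mul(17, Pow(g, -1)), 1) = Add(1, Mul(17, Pow(g, -1))))
Function('Z')(p, r) = Add(-20, p, r) (Function('Z')(p, r) = Add(Add(p, r), Mul(5, -4)) = Add(Add(p, r), -20) = Add(-20, p, r))
Mul(Add(Add(Mul(-819, Function('U')(-14)), Function('Z')(31, 3)), -1963254), Pow(Add(-600872, 172967), -1)) = Mul(Add(Add(Mul(-819, Mul(Pow(-14, -1), Add(17, -14))), Add(-20, 31, 3)), -1963254), Pow(Add(-600872, 172967), -1)) = Mul(Add(Add(Mul(-819, Mul(Rational(-1, 14), 3)), 14), -1963254), Pow(-427905, -1)) = Mul(Add(Add(Mul(-819, Rational(-3, 14)), 14), -1963254), Rational(-1, 427905)) = Mul(Add(Add(Rational(351, 2), 14), -1963254), Rational(-1, 427905)) = Mul(Add(Rational(379, 2), -1963254), Rational(-1, 427905)) = Mul(Rational(-3926129, 2), Rational(-1, 427905)) = Rational(3926129, 855810)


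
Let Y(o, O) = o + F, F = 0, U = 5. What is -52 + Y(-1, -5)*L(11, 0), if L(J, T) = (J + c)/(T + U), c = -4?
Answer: -267/5 ≈ -53.400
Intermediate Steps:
Y(o, O) = o (Y(o, O) = o + 0 = o)
L(J, T) = (-4 + J)/(5 + T) (L(J, T) = (J - 4)/(T + 5) = (-4 + J)/(5 + T))
-52 + Y(-1, -5)*L(11, 0) = -52 - (-4 + 11)/(5 + 0) = -52 - 7/5 = -267/5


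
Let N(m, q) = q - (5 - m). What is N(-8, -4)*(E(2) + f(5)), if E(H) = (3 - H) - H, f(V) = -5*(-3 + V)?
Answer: 187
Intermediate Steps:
f(V) = 15 - 5*V
N(m, q) = -5 + m + q (N(m, q) = q + (-5 + m) = -5 + m + q)
E(H) = 3 - 2*H
N(-8, -4)*(E(2) + f(5)) = (-5 - 8 - 4)*((3 - 2*2) + (15 - 5*5)) = -17*((3 - 4) + (15 - 25)) = -17*(-1 - 10) = -17*(-11) = 187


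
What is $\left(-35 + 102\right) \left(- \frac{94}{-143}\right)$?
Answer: $\frac{6298}{143} \approx 44.042$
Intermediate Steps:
$\left(-35 + 102\right) \left(- \frac{94}{-143}\right) = 67 \left(\left(-94\right) \left(- \frac{1}{143}\right)\right) = 67 \cdot \frac{94}{143} = \frac{6298}{143}$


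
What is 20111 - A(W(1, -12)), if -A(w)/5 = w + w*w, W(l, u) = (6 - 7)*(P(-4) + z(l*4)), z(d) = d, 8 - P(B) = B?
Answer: 21311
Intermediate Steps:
P(B) = 8 - B
W(l, u) = -12 - 4*l (W(l, u) = (6 - 7)*((8 - 1*(-4)) + l*4) = -((8 + 4) + 4*l) = -(12 + 4*l) = -12 - 4*l)
A(w) = -5*w - 5*w² (A(w) = -5*(w + w*w) = -5*(w + w²) = -5*w - 5*w²)
20111 - A(W(1, -12)) = 20111 - (-5)*(-12 - 4*1)*(1 + (-12 - 4*1)) = 20111 - (-5)*(-12 - 4)*(1 + (-12 - 4)) = 20111 - (-5)*(-16)*(1 - 16) = 20111 - (-5)*(-16)*(-15) = 20111 - 1*(-1200) = 20111 + 1200 = 21311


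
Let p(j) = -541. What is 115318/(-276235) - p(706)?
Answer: 149327817/276235 ≈ 540.58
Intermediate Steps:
115318/(-276235) - p(706) = 115318/(-276235) - 1*(-541) = 115318*(-1/276235) + 541 = -115318/276235 + 541 = 149327817/276235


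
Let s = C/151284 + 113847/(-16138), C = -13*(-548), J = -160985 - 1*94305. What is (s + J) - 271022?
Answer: -321241594666585/610355298 ≈ -5.2632e+5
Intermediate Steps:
J = -255290 (J = -160985 - 94305 = -255290)
C = 7124
s = -4277065609/610355298 (s = 7124/151284 + 113847/(-16138) = 7124*(1/151284) + 113847*(-1/16138) = 1781/37821 - 113847/16138 = -4277065609/610355298 ≈ -7.0075)
(s + J) - 271022 = (-4277065609/610355298 - 255290) - 271022 = -155821881092029/610355298 - 271022 = -321241594666585/610355298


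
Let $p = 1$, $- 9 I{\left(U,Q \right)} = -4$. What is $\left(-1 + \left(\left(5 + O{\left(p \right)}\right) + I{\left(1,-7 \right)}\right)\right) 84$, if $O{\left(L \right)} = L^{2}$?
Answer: $\frac{1372}{3} \approx 457.33$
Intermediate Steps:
$I{\left(U,Q \right)} = \frac{4}{9}$ ($I{\left(U,Q \right)} = \left(- \frac{1}{9}\right) \left(-4\right) = \frac{4}{9}$)
$\left(-1 + \left(\left(5 + O{\left(p \right)}\right) + I{\left(1,-7 \right)}\right)\right) 84 = \left(-1 + \left(\left(5 + 1^{2}\right) + \frac{4}{9}\right)\right) 84 = \left(-1 + \left(\left(5 + 1\right) + \frac{4}{9}\right)\right) 84 = \left(-1 + \left(6 + \frac{4}{9}\right)\right) 84 = \left(-1 + \frac{58}{9}\right) 84 = \frac{49}{9} \cdot 84 = \frac{1372}{3}$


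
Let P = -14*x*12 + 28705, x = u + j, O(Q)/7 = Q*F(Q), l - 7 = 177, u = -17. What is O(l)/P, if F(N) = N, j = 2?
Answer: 236992/31225 ≈ 7.5898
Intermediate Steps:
l = 184 (l = 7 + 177 = 184)
O(Q) = 7*Q**2 (O(Q) = 7*(Q*Q) = 7*Q**2)
x = -15 (x = -17 + 2 = -15)
P = 31225 (P = -14*(-15)*12 + 28705 = 210*12 + 28705 = 2520 + 28705 = 31225)
O(l)/P = (7*184**2)/31225 = (7*33856)*(1/31225) = 236992*(1/31225) = 236992/31225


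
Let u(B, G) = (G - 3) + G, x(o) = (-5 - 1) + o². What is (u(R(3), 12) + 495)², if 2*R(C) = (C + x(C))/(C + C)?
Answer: 266256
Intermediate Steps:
x(o) = -6 + o²
R(C) = (-6 + C + C²)/(4*C) (R(C) = ((C + (-6 + C²))/(C + C))/2 = ((-6 + C + C²)/((2*C)))/2 = ((-6 + C + C²)*(1/(2*C)))/2 = ((-6 + C + C²)/(2*C))/2 = (-6 + C + C²)/(4*C))
u(B, G) = -3 + 2*G (u(B, G) = (-3 + G) + G = -3 + 2*G)
(u(R(3), 12) + 495)² = ((-3 + 2*12) + 495)² = ((-3 + 24) + 495)² = (21 + 495)² = 516² = 266256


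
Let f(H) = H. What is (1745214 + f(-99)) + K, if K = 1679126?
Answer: 3424241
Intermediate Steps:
(1745214 + f(-99)) + K = (1745214 - 99) + 1679126 = 1745115 + 1679126 = 3424241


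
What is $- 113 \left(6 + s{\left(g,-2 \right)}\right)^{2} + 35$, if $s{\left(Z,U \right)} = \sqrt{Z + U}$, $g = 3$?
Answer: $-5502$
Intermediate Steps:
$s{\left(Z,U \right)} = \sqrt{U + Z}$
$- 113 \left(6 + s{\left(g,-2 \right)}\right)^{2} + 35 = - 113 \left(6 + \sqrt{-2 + 3}\right)^{2} + 35 = - 113 \left(6 + \sqrt{1}\right)^{2} + 35 = - 113 \left(6 + 1\right)^{2} + 35 = - 113 \cdot 7^{2} + 35 = \left(-113\right) 49 + 35 = -5537 + 35 = -5502$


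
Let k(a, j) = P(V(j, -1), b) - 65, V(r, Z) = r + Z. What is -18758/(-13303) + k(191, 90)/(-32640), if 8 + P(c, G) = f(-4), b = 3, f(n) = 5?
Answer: 9017143/6385440 ≈ 1.4121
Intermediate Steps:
V(r, Z) = Z + r
P(c, G) = -3 (P(c, G) = -8 + 5 = -3)
k(a, j) = -68 (k(a, j) = -3 - 65 = -68)
-18758/(-13303) + k(191, 90)/(-32640) = -18758/(-13303) - 68/(-32640) = -18758*(-1/13303) - 68*(-1/32640) = 18758/13303 + 1/480 = 9017143/6385440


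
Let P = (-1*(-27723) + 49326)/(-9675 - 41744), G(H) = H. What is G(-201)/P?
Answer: 3445073/25683 ≈ 134.14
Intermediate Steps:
P = -77049/51419 (P = (27723 + 49326)/(-51419) = 77049*(-1/51419) = -77049/51419 ≈ -1.4985)
G(-201)/P = -201/(-77049/51419) = -201*(-51419/77049) = 3445073/25683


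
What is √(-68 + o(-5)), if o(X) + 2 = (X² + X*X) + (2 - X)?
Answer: I*√13 ≈ 3.6056*I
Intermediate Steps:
o(X) = -X + 2*X² (o(X) = -2 + ((X² + X*X) + (2 - X)) = -2 + ((X² + X²) + (2 - X)) = -2 + (2*X² + (2 - X)) = -2 + (2 - X + 2*X²) = -X + 2*X²)
√(-68 + o(-5)) = √(-68 - 5*(-1 + 2*(-5))) = √(-68 - 5*(-1 - 10)) = √(-68 - 5*(-11)) = √(-68 + 55) = √(-13) = I*√13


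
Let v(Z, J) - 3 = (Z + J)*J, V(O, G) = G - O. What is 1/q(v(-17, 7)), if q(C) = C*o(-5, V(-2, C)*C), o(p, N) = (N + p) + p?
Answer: -1/291115 ≈ -3.4351e-6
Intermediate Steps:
v(Z, J) = 3 + J*(J + Z) (v(Z, J) = 3 + (Z + J)*J = 3 + (J + Z)*J = 3 + J*(J + Z))
o(p, N) = N + 2*p
q(C) = C*(-10 + C*(2 + C)) (q(C) = C*((C - 1*(-2))*C + 2*(-5)) = C*((C + 2)*C - 10) = C*((2 + C)*C - 10) = C*(C*(2 + C) - 10) = C*(-10 + C*(2 + C)))
1/q(v(-17, 7)) = 1/((3 + 7**2 + 7*(-17))*(-10 + (3 + 7**2 + 7*(-17))*(2 + (3 + 7**2 + 7*(-17))))) = 1/((3 + 49 - 119)*(-10 + (3 + 49 - 119)*(2 + (3 + 49 - 119)))) = 1/(-67*(-10 - 67*(2 - 67))) = 1/(-67*(-10 - 67*(-65))) = 1/(-67*(-10 + 4355)) = 1/(-67*4345) = 1/(-291115) = -1/291115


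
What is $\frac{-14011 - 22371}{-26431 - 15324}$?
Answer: $\frac{36382}{41755} \approx 0.87132$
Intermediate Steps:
$\frac{-14011 - 22371}{-26431 - 15324} = - \frac{36382}{-41755} = \left(-36382\right) \left(- \frac{1}{41755}\right) = \frac{36382}{41755}$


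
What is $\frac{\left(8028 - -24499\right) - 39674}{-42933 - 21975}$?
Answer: $\frac{7147}{64908} \approx 0.11011$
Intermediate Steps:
$\frac{\left(8028 - -24499\right) - 39674}{-42933 - 21975} = \frac{\left(8028 + 24499\right) - 39674}{-64908} = \left(32527 - 39674\right) \left(- \frac{1}{64908}\right) = \left(-7147\right) \left(- \frac{1}{64908}\right) = \frac{7147}{64908}$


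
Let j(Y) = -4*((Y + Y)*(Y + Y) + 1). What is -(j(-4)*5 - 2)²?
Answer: -1695204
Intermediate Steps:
j(Y) = -4 - 16*Y² (j(Y) = -4*((2*Y)*(2*Y) + 1) = -4*(4*Y² + 1) = -4*(1 + 4*Y²) = -4 - 16*Y²)
-(j(-4)*5 - 2)² = -((-4 - 16*(-4)²)*5 - 2)² = -((-4 - 16*16)*5 - 2)² = -((-4 - 256)*5 - 2)² = -(-260*5 - 2)² = -(-1300 - 2)² = -1*(-1302)² = -1*1695204 = -1695204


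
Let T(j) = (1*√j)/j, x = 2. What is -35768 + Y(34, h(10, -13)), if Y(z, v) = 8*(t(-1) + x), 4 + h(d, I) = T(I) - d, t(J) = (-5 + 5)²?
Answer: -35752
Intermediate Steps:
t(J) = 0 (t(J) = 0² = 0)
T(j) = j^(-½) (T(j) = √j/j = j^(-½))
h(d, I) = -4 + I^(-½) - d (h(d, I) = -4 + (I^(-½) - d) = -4 + I^(-½) - d)
Y(z, v) = 16 (Y(z, v) = 8*(0 + 2) = 8*2 = 16)
-35768 + Y(34, h(10, -13)) = -35768 + 16 = -35752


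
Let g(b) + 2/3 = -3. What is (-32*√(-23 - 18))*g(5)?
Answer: 352*I*√41/3 ≈ 751.3*I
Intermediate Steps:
g(b) = -11/3 (g(b) = -⅔ - 3 = -11/3)
(-32*√(-23 - 18))*g(5) = -32*√(-23 - 18)*(-11/3) = -32*I*√41*(-11/3) = 352*I*√41/3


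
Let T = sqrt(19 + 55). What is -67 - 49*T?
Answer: -67 - 49*sqrt(74) ≈ -488.51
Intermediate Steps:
T = sqrt(74) ≈ 8.6023
-67 - 49*T = -67 - 49*sqrt(74)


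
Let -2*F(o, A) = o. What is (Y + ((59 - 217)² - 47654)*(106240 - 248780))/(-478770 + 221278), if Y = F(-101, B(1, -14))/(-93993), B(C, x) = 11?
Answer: -607990449543499/48404891112 ≈ -12561.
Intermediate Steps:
F(o, A) = -o/2
Y = -101/187986 (Y = -½*(-101)/(-93993) = (101/2)*(-1/93993) = -101/187986 ≈ -0.00053727)
(Y + ((59 - 217)² - 47654)*(106240 - 248780))/(-478770 + 221278) = (-101/187986 + ((59 - 217)² - 47654)*(106240 - 248780))/(-478770 + 221278) = (-101/187986 + ((-158)² - 47654)*(-142540))/(-257492) = (-101/187986 + (24964 - 47654)*(-142540))*(-1/257492) = (-101/187986 - 22690*(-142540))*(-1/257492) = (-101/187986 + 3234232600)*(-1/257492) = (607990449543499/187986)*(-1/257492) = -607990449543499/48404891112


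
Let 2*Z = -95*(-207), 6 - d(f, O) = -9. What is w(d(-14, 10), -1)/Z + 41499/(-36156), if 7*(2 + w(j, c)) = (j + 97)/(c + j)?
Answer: -27598931/24043740 ≈ -1.1479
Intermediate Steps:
d(f, O) = 15 (d(f, O) = 6 - 1*(-9) = 6 + 9 = 15)
Z = 19665/2 (Z = (-95*(-207))/2 = (½)*19665 = 19665/2 ≈ 9832.5)
w(j, c) = -2 + (97 + j)/(7*(c + j)) (w(j, c) = -2 + ((j + 97)/(c + j))/7 = -2 + ((97 + j)/(c + j))/7 = -2 + (97 + j)/(7*(c + j)))
w(d(-14, 10), -1)/Z + 41499/(-36156) = ((97 - 14*(-1) - 13*15)/(7*(-1 + 15)))/(19665/2) + 41499/(-36156) = ((⅐)*(97 + 14 - 195)/14)*(2/19665) + 41499*(-1/36156) = ((⅐)*(1/14)*(-84))*(2/19665) - 13833/12052 = -6/7*2/19665 - 13833/12052 = -4/45885 - 13833/12052 = -27598931/24043740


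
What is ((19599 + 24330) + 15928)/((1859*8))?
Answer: 59857/14872 ≈ 4.0248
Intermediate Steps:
((19599 + 24330) + 15928)/((1859*8)) = (43929 + 15928)/14872 = 59857*(1/14872) = 59857/14872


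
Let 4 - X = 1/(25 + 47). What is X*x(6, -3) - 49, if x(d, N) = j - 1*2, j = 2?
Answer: -49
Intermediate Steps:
X = 287/72 (X = 4 - 1/(25 + 47) = 4 - 1/72 = 287/72 ≈ 3.9861)
x(d, N) = 0 (x(d, N) = 2 - 1*2 = 2 - 2 = 0)
X*x(6, -3) - 49 = (287/72)*0 - 49 = 0 - 49 = -49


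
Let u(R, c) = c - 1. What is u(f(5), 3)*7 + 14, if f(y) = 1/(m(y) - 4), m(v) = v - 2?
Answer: 28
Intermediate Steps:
m(v) = -2 + v
f(y) = 1/(-6 + y) (f(y) = 1/((-2 + y) - 4) = 1/(-6 + y))
u(R, c) = -1 + c
u(f(5), 3)*7 + 14 = (-1 + 3)*7 + 14 = 2*7 + 14 = 14 + 14 = 28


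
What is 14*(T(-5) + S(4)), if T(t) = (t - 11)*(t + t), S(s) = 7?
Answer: 2338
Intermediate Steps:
T(t) = 2*t*(-11 + t) (T(t) = (-11 + t)*(2*t) = 2*t*(-11 + t))
14*(T(-5) + S(4)) = 14*(2*(-5)*(-11 - 5) + 7) = 14*(2*(-5)*(-16) + 7) = 14*(160 + 7) = 14*167 = 2338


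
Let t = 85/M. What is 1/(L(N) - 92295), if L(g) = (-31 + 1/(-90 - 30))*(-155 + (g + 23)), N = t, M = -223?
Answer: -26760/2359966559 ≈ -1.1339e-5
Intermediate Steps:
t = -85/223 (t = 85/(-223) = 85*(-1/223) = -85/223 ≈ -0.38117)
N = -85/223 ≈ -0.38117
L(g) = 40931/10 - 3721*g/120 (L(g) = (-31 + 1/(-120))*(-155 + (23 + g)) = (-31 - 1/120)*(-132 + g) = -3721*(-132 + g)/120 = 40931/10 - 3721*g/120)
1/(L(N) - 92295) = 1/((40931/10 - 3721/120*(-85/223)) - 92295) = 1/((40931/10 + 63257/5352) - 92295) = 1/(109847641/26760 - 92295) = 1/(-2359966559/26760) = -26760/2359966559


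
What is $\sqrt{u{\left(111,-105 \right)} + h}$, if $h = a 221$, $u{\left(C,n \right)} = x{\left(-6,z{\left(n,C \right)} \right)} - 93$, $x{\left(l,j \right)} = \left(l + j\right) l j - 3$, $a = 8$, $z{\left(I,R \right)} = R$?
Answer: $i \sqrt{68258} \approx 261.26 i$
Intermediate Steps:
$x{\left(l,j \right)} = -3 + j l \left(j + l\right)$ ($x{\left(l,j \right)} = \left(j + l\right) l j - 3 = l \left(j + l\right) j - 3 = j l \left(j + l\right) - 3 = -3 + j l \left(j + l\right)$)
$u{\left(C,n \right)} = -96 - 6 C^{2} + 36 C$ ($u{\left(C,n \right)} = \left(-3 + C \left(-6\right)^{2} - 6 C^{2}\right) - 93 = \left(-3 + C 36 - 6 C^{2}\right) - 93 = \left(-3 + 36 C - 6 C^{2}\right) - 93 = \left(-3 - 6 C^{2} + 36 C\right) - 93 = -96 - 6 C^{2} + 36 C$)
$h = 1768$ ($h = 8 \cdot 221 = 1768$)
$\sqrt{u{\left(111,-105 \right)} + h} = \sqrt{\left(-96 - 6 \cdot 111^{2} + 36 \cdot 111\right) + 1768} = \sqrt{\left(-96 - 73926 + 3996\right) + 1768} = \sqrt{-70026 + 1768} = \sqrt{-68258} = i \sqrt{68258}$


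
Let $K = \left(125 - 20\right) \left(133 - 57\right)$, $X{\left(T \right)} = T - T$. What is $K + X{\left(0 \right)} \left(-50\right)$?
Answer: $7980$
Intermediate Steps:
$X{\left(T \right)} = 0$
$K = 7980$ ($K = 105 \cdot 76 = 7980$)
$K + X{\left(0 \right)} \left(-50\right) = 7980 + 0 \left(-50\right) = 7980 + 0 = 7980$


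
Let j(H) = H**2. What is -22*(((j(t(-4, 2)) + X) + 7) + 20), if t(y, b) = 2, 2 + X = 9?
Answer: -836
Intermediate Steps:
X = 7 (X = -2 + 9 = 7)
-22*(((j(t(-4, 2)) + X) + 7) + 20) = -22*(((2**2 + 7) + 7) + 20) = -22*(((4 + 7) + 7) + 20) = -22*((11 + 7) + 20) = -22*(18 + 20) = -22*38 = -836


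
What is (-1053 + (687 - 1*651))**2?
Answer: 1034289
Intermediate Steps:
(-1053 + (687 - 1*651))**2 = (-1053 + (687 - 651))**2 = (-1053 + 36)**2 = (-1017)**2 = 1034289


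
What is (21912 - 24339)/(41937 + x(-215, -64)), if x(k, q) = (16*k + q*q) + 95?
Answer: -2427/42688 ≈ -0.056854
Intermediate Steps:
x(k, q) = 95 + q**2 + 16*k (x(k, q) = (16*k + q**2) + 95 = (q**2 + 16*k) + 95 = 95 + q**2 + 16*k)
(21912 - 24339)/(41937 + x(-215, -64)) = (21912 - 24339)/(41937 + (95 + (-64)**2 + 16*(-215))) = -2427/(41937 + (95 + 4096 - 3440)) = -2427/(41937 + 751) = -2427/42688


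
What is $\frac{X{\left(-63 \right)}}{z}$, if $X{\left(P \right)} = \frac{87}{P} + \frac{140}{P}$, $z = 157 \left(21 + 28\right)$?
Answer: $- \frac{227}{484659} \approx -0.00046837$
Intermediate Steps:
$z = 7693$ ($z = 157 \cdot 49 = 7693$)
$X{\left(P \right)} = \frac{227}{P}$
$\frac{X{\left(-63 \right)}}{z} = \frac{227 \frac{1}{-63}}{7693} = 227 \left(- \frac{1}{63}\right) \frac{1}{7693} = \left(- \frac{227}{63}\right) \frac{1}{7693} = - \frac{227}{484659}$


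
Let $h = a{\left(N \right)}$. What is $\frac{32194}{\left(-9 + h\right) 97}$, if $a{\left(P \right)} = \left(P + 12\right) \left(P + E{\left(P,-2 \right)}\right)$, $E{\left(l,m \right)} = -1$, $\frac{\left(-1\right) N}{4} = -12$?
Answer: $\frac{32194}{272667} \approx 0.11807$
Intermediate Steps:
$N = 48$ ($N = \left(-4\right) \left(-12\right) = 48$)
$a{\left(P \right)} = \left(-1 + P\right) \left(12 + P\right)$ ($a{\left(P \right)} = \left(P + 12\right) \left(P - 1\right) = \left(12 + P\right) \left(-1 + P\right) = \left(-1 + P\right) \left(12 + P\right)$)
$h = 2820$ ($h = -12 + 48^{2} + 11 \cdot 48 = -12 + 2304 + 528 = 2820$)
$\frac{32194}{\left(-9 + h\right) 97} = \frac{32194}{\left(-9 + 2820\right) 97} = \frac{32194}{2811 \cdot 97} = \frac{32194}{272667}$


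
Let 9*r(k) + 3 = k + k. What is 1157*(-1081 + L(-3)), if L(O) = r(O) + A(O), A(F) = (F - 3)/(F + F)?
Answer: -1250717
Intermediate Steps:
A(F) = (-3 + F)/(2*F) (A(F) = (-3 + F)/((2*F)) = (-3 + F)*(1/(2*F)) = (-3 + F)/(2*F))
r(k) = -⅓ + 2*k/9 (r(k) = -⅓ + (k + k)/9 = -⅓ + (2*k)/9 = -⅓ + 2*k/9)
L(O) = -⅓ + 2*O/9 + (-3 + O)/(2*O) (L(O) = (-⅓ + 2*O/9) + (-3 + O)/(2*O) = -⅓ + 2*O/9 + (-3 + O)/(2*O))
1157*(-1081 + L(-3)) = 1157*(-1081 + (1/18)*(-27 + 3*(-3) + 4*(-3)²)/(-3)) = 1157*(-1081 + (1/18)*(-⅓)*(-27 - 9 + 4*9)) = 1157*(-1081 + (1/18)*(-⅓)*(-27 - 9 + 36)) = 1157*(-1081 + (1/18)*(-⅓)*0) = 1157*(-1081 + 0) = 1157*(-1081) = -1250717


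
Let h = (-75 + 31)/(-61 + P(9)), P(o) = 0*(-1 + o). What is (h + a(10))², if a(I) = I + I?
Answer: 1597696/3721 ≈ 429.37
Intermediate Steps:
P(o) = 0
a(I) = 2*I
h = 44/61 (h = (-75 + 31)/(-61 + 0) = -44/(-61) = -44*(-1/61) = 44/61 ≈ 0.72131)
(h + a(10))² = (44/61 + 2*10)² = (44/61 + 20)² = (1264/61)² = 1597696/3721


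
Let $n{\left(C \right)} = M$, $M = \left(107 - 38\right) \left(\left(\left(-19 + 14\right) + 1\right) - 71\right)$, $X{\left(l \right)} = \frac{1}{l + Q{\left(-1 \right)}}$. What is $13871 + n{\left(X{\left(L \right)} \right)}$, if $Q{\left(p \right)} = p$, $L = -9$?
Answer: $8696$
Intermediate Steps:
$X{\left(l \right)} = \frac{1}{-1 + l}$ ($X{\left(l \right)} = \frac{1}{l - 1} = \frac{1}{-1 + l}$)
$M = -5175$ ($M = 69 \left(\left(-5 + 1\right) - 71\right) = 69 \left(-4 - 71\right) = 69 \left(-75\right) = -5175$)
$n{\left(C \right)} = -5175$
$13871 + n{\left(X{\left(L \right)} \right)} = 13871 - 5175 = 8696$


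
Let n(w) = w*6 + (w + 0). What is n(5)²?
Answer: 1225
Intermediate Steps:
n(w) = 7*w (n(w) = 6*w + w = 7*w)
n(5)² = (7*5)² = 35² = 1225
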